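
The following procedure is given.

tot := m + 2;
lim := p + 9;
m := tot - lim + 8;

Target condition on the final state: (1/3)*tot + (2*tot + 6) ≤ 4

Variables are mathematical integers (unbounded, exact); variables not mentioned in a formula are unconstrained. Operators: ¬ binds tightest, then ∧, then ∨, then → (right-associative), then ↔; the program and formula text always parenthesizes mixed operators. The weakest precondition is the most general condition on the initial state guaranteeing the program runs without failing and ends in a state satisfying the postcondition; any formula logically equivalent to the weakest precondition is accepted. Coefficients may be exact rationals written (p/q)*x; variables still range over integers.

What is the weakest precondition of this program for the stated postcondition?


Working backward. After the program, the postcondition (1/3)*tot + (2*tot + 6) ≤ 4 must hold; in canonical form it is (7/3)*tot ≤ -2.
Before m := tot - lim + 8: (7/3)*tot ≤ -2
Before lim := p + 9: (7/3)*tot ≤ -2
Before tot := m + 2: (7/3)*m ≤ -20/3
Answer: WP = (7/3)*m ≤ -20/3


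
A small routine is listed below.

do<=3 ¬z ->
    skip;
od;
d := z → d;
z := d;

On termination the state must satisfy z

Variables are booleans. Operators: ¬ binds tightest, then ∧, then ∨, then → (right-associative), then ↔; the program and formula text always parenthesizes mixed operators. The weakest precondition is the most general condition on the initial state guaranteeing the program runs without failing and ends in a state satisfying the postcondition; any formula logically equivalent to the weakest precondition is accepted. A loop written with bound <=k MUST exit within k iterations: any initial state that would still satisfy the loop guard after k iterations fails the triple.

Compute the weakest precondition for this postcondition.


Working backward. After the program, z must hold.
Before z := d: d
Before d := z → d: z → d
Before the loop (bound <=3), unroll the exhaustion recursion (WP_0 = exit-now case; WP_j = one more guarded iteration, up to j = 3):
  WP_0: z ∧ (z → d)
  WP_1: ((¬z) → (z ∧ (z → d))) ∧ (z → (z → d))
  WP_2: ((¬z) → (((¬z) → (z ∧ (z → d))) ∧ (z → (z → d)))) ∧ (z → (z → d))
  WP_3: ((¬z) → (((¬z) → (((¬z) → (z ∧ (z → d))) ∧ (z → (z → d)))) ∧ (z → (z → d)))) ∧ (z → (z → d))
So before the loop: ((¬z) → (((¬z) → (((¬z) → (z ∧ (z → d))) ∧ (z → (z → d)))) ∧ (z → (z → d)))) ∧ (z → (z → d))
Answer: WP = ((¬z) → (((¬z) → (((¬z) → (z ∧ (z → d))) ∧ (z → (z → d)))) ∧ (z → (z → d)))) ∧ (z → (z → d))


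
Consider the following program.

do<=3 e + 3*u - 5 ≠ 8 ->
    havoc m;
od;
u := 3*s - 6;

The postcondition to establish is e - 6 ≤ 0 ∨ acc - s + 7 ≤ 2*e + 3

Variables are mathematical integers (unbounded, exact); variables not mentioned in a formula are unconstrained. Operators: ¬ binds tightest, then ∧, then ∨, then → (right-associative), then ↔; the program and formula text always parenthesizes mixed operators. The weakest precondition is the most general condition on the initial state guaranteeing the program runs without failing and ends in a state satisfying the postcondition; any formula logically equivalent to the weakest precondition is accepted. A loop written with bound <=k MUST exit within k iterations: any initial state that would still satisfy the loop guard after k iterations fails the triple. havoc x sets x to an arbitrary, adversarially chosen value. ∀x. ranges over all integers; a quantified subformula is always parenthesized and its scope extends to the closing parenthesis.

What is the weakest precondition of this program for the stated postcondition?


Working backward. After the program, the postcondition e - 6 ≤ 0 ∨ acc - s + 7 ≤ 2*e + 3 must hold; in canonical form it is e ≤ 6 ∨ acc ≤ 2*e + s - 4.
Before u := 3*s - 6: e ≤ 6 ∨ acc ≤ 2*e + s - 4
Before the loop (bound <=3), unroll the exhaustion recursion (WP_0 = exit-now case; WP_j = one more guarded iteration, up to j = 3):
  WP_0: (¬(e + 3*u ≠ 13)) ∧ (e ≤ 6 ∨ acc ≤ 2*e + s - 4)
  WP_1: (e + 3*u ≠ 13 → ((¬(e + 3*u ≠ 13)) ∧ (e ≤ 6 ∨ acc ≤ 2*e + s - 4))) ∧ ((¬(e + 3*u ≠ 13)) → (e ≤ 6 ∨ acc ≤ 2*e + s - 4))
  WP_2: (e + 3*u ≠ 13 → ((e + 3*u ≠ 13 → ((¬(e + 3*u ≠ 13)) ∧ (e ≤ 6 ∨ acc ≤ 2*e + s - 4))) ∧ ((¬(e + 3*u ≠ 13)) → (e ≤ 6 ∨ acc ≤ 2*e + s - 4)))) ∧ ((¬(e + 3*u ≠ 13)) → (e ≤ 6 ∨ acc ≤ 2*e + s - 4))
  WP_3: (e + 3*u ≠ 13 → ((e + 3*u ≠ 13 → ((e + 3*u ≠ 13 → ((¬(e + 3*u ≠ 13)) ∧ (e ≤ 6 ∨ acc ≤ 2*e + s - 4))) ∧ ((¬(e + 3*u ≠ 13)) → (e ≤ 6 ∨ acc ≤ 2*e + s - 4)))) ∧ ((¬(e + 3*u ≠ 13)) → (e ≤ 6 ∨ acc ≤ 2*e + s - 4)))) ∧ ((¬(e + 3*u ≠ 13)) → (e ≤ 6 ∨ acc ≤ 2*e + s - 4))
So before the loop: (e + 3*u ≠ 13 → ((e + 3*u ≠ 13 → ((e + 3*u ≠ 13 → ((¬(e + 3*u ≠ 13)) ∧ (e ≤ 6 ∨ acc ≤ 2*e + s - 4))) ∧ ((¬(e + 3*u ≠ 13)) → (e ≤ 6 ∨ acc ≤ 2*e + s - 4)))) ∧ ((¬(e + 3*u ≠ 13)) → (e ≤ 6 ∨ acc ≤ 2*e + s - 4)))) ∧ ((¬(e + 3*u ≠ 13)) → (e ≤ 6 ∨ acc ≤ 2*e + s - 4))
Answer: WP = (e + 3*u ≠ 13 → ((e + 3*u ≠ 13 → ((e + 3*u ≠ 13 → ((¬(e + 3*u ≠ 13)) ∧ (e ≤ 6 ∨ acc ≤ 2*e + s - 4))) ∧ ((¬(e + 3*u ≠ 13)) → (e ≤ 6 ∨ acc ≤ 2*e + s - 4)))) ∧ ((¬(e + 3*u ≠ 13)) → (e ≤ 6 ∨ acc ≤ 2*e + s - 4)))) ∧ ((¬(e + 3*u ≠ 13)) → (e ≤ 6 ∨ acc ≤ 2*e + s - 4))


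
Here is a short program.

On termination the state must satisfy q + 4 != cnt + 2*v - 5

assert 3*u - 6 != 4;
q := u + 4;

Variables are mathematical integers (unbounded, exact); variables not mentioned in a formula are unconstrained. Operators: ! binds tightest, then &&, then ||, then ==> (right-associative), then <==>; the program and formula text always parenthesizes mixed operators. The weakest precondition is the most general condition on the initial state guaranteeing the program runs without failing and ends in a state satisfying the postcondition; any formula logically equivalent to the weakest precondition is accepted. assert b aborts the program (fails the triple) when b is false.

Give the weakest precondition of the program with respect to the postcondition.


Working backward. After the program, the postcondition q + 4 != cnt + 2*v - 5 must hold; in canonical form it is q != cnt + 2*v - 9.
Before q := u + 4: u != cnt + 2*v - 13
Before assert 3*u - 6 != 4: 3*u != 10 && u != cnt + 2*v - 13
Answer: WP = 3*u != 10 && u != cnt + 2*v - 13


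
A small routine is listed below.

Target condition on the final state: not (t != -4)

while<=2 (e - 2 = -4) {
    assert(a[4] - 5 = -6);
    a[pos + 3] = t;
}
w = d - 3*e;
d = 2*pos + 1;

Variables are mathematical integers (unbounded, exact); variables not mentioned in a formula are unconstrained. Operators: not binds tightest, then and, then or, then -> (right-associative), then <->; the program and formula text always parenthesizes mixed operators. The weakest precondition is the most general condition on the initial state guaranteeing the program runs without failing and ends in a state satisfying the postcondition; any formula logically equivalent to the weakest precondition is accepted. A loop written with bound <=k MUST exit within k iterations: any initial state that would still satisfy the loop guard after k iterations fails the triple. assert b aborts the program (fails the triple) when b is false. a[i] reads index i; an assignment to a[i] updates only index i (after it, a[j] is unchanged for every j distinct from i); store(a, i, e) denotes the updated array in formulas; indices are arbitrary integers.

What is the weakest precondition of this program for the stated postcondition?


Working backward. After the program, not (t != -4) must hold.
Before d := 2*pos + 1: not (t != -4)
Before w := d - 3*e: not (t != -4)
Before the loop (bound <=2), unroll the exhaustion recursion (WP_0 = exit-now case; WP_j = one more guarded iteration, up to j = 2):
  WP_0: (not (e = -2)) and (not (t != -4))
  WP_1: (e = -2 -> (a[4] = -1 and (not (e = -2)) and (not (t != -4)))) and ((not (e = -2)) -> (not (t != -4)))
  WP_2: (e = -2 -> (a[4] = -1 and (e = -2 -> (store(a, pos + 3, t)[4] = -1 and (not (e = -2)) and (not (t != -4)))) and ((not (e = -2)) -> (not (t != -4))))) and ((not (e = -2)) -> (not (t != -4)))
So before the loop: (e = -2 -> (a[4] = -1 and (e = -2 -> (store(a, pos + 3, t)[4] = -1 and (not (e = -2)) and (not (t != -4)))) and ((not (e = -2)) -> (not (t != -4))))) and ((not (e = -2)) -> (not (t != -4)))
Answer: WP = (e = -2 -> (a[4] = -1 and (e = -2 -> (store(a, pos + 3, t)[4] = -1 and (not (e = -2)) and (not (t != -4)))) and ((not (e = -2)) -> (not (t != -4))))) and ((not (e = -2)) -> (not (t != -4)))


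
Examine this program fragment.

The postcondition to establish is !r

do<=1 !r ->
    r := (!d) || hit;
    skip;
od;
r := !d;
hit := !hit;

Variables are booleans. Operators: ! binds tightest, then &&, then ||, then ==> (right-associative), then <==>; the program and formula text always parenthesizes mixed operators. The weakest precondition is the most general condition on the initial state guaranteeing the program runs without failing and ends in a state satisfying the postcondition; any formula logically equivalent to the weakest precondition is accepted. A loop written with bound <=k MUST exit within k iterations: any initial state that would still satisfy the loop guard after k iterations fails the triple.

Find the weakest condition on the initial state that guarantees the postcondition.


Working backward. After the program, !r must hold.
Before hit := !hit: !r
Before r := !d: d
Before the loop (bound <=1), unroll the exhaustion recursion (WP_0 = exit-now case; WP_j = one more guarded iteration, up to j = 1):
  WP_0: r && d
  WP_1: ((!r) ==> (((!d) || hit) && d)) && (r ==> d)
So before the loop: ((!r) ==> (((!d) || hit) && d)) && (r ==> d)
Answer: WP = ((!r) ==> (((!d) || hit) && d)) && (r ==> d)


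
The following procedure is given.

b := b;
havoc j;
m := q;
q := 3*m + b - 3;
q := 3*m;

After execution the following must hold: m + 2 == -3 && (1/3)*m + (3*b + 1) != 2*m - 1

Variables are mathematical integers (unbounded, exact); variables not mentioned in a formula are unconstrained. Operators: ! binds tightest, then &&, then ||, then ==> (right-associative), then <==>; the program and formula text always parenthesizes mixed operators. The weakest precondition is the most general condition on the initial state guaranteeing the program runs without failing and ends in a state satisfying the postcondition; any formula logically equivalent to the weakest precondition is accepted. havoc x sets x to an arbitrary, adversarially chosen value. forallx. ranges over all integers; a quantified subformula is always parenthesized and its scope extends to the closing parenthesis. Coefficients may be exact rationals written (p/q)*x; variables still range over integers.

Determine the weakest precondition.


Working backward. After the program, the postcondition m + 2 == -3 && (1/3)*m + (3*b + 1) != 2*m - 1 must hold; in canonical form it is m == -5 && 3*b != (5/3)*m - 2.
Before q := 3*m: m == -5 && 3*b != (5/3)*m - 2
Before q := 3*m + b - 3: m == -5 && 3*b != (5/3)*m - 2
Before m := q: q == -5 && 3*b != (5/3)*q - 2
Before havoc j: q == -5 && 3*b != (5/3)*q - 2
Before b := b: q == -5 && 3*b != (5/3)*q - 2
Answer: WP = q == -5 && 3*b != (5/3)*q - 2


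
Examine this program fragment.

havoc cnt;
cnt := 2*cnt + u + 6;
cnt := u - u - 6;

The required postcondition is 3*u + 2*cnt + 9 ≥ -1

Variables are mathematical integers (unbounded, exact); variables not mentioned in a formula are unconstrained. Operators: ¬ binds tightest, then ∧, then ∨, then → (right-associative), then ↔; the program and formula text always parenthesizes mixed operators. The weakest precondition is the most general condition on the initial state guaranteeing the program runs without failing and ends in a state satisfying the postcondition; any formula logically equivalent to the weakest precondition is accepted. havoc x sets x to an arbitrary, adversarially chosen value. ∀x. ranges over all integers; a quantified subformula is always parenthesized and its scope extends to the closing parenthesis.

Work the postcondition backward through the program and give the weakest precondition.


Working backward. After the program, the postcondition 3*u + 2*cnt + 9 ≥ -1 must hold; in canonical form it is 2*cnt + 3*u ≥ -10.
Before cnt := u - u - 6: 3*u ≥ 2
Before cnt := 2*cnt + u + 6: 3*u ≥ 2
Before havoc cnt: 3*u ≥ 2
Answer: WP = 3*u ≥ 2


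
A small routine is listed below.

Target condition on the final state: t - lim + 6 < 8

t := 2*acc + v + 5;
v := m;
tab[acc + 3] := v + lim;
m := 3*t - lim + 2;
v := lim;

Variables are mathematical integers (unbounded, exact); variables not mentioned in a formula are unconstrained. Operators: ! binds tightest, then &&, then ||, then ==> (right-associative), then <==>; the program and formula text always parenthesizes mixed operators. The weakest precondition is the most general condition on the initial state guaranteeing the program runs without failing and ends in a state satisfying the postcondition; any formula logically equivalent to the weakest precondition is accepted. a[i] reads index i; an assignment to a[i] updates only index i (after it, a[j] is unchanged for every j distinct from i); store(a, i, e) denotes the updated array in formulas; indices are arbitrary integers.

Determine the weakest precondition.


Working backward. After the program, the postcondition t - lim + 6 < 8 must hold; in canonical form it is t < lim + 2.
Before v := lim: t < lim + 2
Before m := 3*t - lim + 2: t < lim + 2
Before tab[acc + 3] := v + lim: t < lim + 2
Before v := m: t < lim + 2
Before t := 2*acc + v + 5: 2*acc + v < lim - 3
Answer: WP = 2*acc + v < lim - 3


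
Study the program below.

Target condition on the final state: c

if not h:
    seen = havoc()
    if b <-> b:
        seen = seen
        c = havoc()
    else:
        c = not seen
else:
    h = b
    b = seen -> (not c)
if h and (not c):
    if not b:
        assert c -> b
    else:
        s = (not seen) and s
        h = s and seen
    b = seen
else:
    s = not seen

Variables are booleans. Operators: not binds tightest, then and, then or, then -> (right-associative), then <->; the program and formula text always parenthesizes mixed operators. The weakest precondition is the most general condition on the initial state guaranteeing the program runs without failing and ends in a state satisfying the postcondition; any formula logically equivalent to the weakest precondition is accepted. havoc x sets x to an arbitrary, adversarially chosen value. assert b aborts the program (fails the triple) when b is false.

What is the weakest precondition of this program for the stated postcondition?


Working backward. After the program, c must hold.
Then branch requires ((not b) -> ((c -> b) and c)) and (b -> c); else branch requires c.
Before the if: ((h and (not c)) -> (((not b) -> ((c -> b) and c)) and (b -> c))) and ((not (h and (not c))) -> c)
Then branch requires false; else branch requires ((b and (not c)) -> (((not (seen -> (not c))) -> ((c -> (seen -> (not c))) and c)) and ((seen -> (not c)) -> c))) and ((not (b and (not c))) -> c).
Before the if: h and (h -> (((b and (not c)) -> (((not (seen -> (not c))) -> ((c -> (seen -> (not c))) and c)) and ((seen -> (not c)) -> c))) and ((not (b and (not c))) -> c)))
Answer: WP = h and (h -> (((b and (not c)) -> (((not (seen -> (not c))) -> ((c -> (seen -> (not c))) and c)) and ((seen -> (not c)) -> c))) and ((not (b and (not c))) -> c)))


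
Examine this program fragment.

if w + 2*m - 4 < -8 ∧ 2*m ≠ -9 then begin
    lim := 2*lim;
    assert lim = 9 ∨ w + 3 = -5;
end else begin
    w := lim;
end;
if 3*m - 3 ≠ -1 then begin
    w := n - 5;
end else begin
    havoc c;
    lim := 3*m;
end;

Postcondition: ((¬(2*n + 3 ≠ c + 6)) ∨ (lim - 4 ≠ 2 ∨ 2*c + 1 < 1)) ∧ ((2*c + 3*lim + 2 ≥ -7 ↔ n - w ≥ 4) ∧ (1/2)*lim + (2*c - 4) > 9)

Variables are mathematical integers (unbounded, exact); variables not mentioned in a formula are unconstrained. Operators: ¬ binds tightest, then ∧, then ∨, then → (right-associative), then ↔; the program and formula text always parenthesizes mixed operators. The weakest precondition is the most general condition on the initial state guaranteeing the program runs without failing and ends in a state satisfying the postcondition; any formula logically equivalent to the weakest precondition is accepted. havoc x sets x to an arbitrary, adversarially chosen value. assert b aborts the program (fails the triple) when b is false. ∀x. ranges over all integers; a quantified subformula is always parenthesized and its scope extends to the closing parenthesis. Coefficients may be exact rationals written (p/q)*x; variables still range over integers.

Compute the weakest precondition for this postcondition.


Working backward. After the program, the postcondition ((¬(2*n + 3 ≠ c + 6)) ∨ (lim - 4 ≠ 2 ∨ 2*c + 1 < 1)) ∧ ((2*c + 3*lim + 2 ≥ -7 ↔ n - w ≥ 4) ∧ (1/2)*lim + (2*c - 4) > 9) must hold; in canonical form it is ((¬(2*n ≠ c + 3)) ∨ lim ≠ 6 ∨ 2*c < 0) ∧ (2*c + 3*lim ≥ -9 ↔ n ≥ w + 4) ∧ 2*c + (1/2)*lim > 13.
Then branch requires ((¬(2*n ≠ c + 3)) ∨ lim ≠ 6 ∨ 2*c < 0) ∧ 2*c + 3*lim ≥ -9 ∧ 2*c + (1/2)*lim > 13; else branch requires ∀c_1. (((¬(2*n ≠ c_1 + 3)) ∨ 3*m ≠ 6 ∨ 2*c_1 < 0) ∧ (2*c_1 + 9*m ≥ -9 ↔ n ≥ w + 4) ∧ 2*c_1 + (3/2)*m > 13).
Before the if: (3*m ≠ 2 → (((¬(2*n ≠ c + 3)) ∨ lim ≠ 6 ∨ 2*c < 0) ∧ 2*c + 3*lim ≥ -9 ∧ 2*c + (1/2)*lim > 13)) ∧ ((¬(3*m ≠ 2)) → (∀c_1. (((¬(2*n ≠ c_1 + 3)) ∨ 3*m ≠ 6 ∨ 2*c_1 < 0) ∧ (2*c_1 + 9*m ≥ -9 ↔ n ≥ w + 4) ∧ 2*c_1 + (3/2)*m > 13)))
Then branch requires (2*lim = 9 ∨ w = -8) ∧ (3*m ≠ 2 → (((¬(2*n ≠ c + 3)) ∨ 2*lim ≠ 6 ∨ 2*c < 0) ∧ 2*c + 6*lim ≥ -9 ∧ 2*c + lim > 13)) ∧ ((¬(3*m ≠ 2)) → (∀c_1. (((¬(2*n ≠ c_1 + 3)) ∨ 3*m ≠ 6 ∨ 2*c_1 < 0) ∧ (2*c_1 + 9*m ≥ -9 ↔ n ≥ w + 4) ∧ 2*c_1 + (3/2)*m > 13))); else branch requires (3*m ≠ 2 → (((¬(2*n ≠ c + 3)) ∨ lim ≠ 6 ∨ 2*c < 0) ∧ 2*c + 3*lim ≥ -9 ∧ 2*c + (1/2)*lim > 13)) ∧ ((¬(3*m ≠ 2)) → (∀c_1. (((¬(2*n ≠ c_1 + 3)) ∨ 3*m ≠ 6 ∨ 2*c_1 < 0) ∧ (2*c_1 + 9*m ≥ -9 ↔ n ≥ lim + 4) ∧ 2*c_1 + (3/2)*m > 13))).
Before the if: ((2*m + w < -4 ∧ 2*m ≠ -9) → ((2*lim = 9 ∨ w = -8) ∧ (3*m ≠ 2 → (((¬(2*n ≠ c + 3)) ∨ 2*lim ≠ 6 ∨ 2*c < 0) ∧ 2*c + 6*lim ≥ -9 ∧ 2*c + lim > 13)) ∧ ((¬(3*m ≠ 2)) → (∀c_1. (((¬(2*n ≠ c_1 + 3)) ∨ 3*m ≠ 6 ∨ 2*c_1 < 0) ∧ (2*c_1 + 9*m ≥ -9 ↔ n ≥ w + 4) ∧ 2*c_1 + (3/2)*m > 13))))) ∧ ((¬(2*m + w < -4 ∧ 2*m ≠ -9)) → ((3*m ≠ 2 → (((¬(2*n ≠ c + 3)) ∨ lim ≠ 6 ∨ 2*c < 0) ∧ 2*c + 3*lim ≥ -9 ∧ 2*c + (1/2)*lim > 13)) ∧ ((¬(3*m ≠ 2)) → (∀c_1. (((¬(2*n ≠ c_1 + 3)) ∨ 3*m ≠ 6 ∨ 2*c_1 < 0) ∧ (2*c_1 + 9*m ≥ -9 ↔ n ≥ lim + 4) ∧ 2*c_1 + (3/2)*m > 13)))))
Answer: WP = ((2*m + w < -4 ∧ 2*m ≠ -9) → ((2*lim = 9 ∨ w = -8) ∧ (3*m ≠ 2 → (((¬(2*n ≠ c + 3)) ∨ 2*lim ≠ 6 ∨ 2*c < 0) ∧ 2*c + 6*lim ≥ -9 ∧ 2*c + lim > 13)) ∧ ((¬(3*m ≠ 2)) → (∀c_1. (((¬(2*n ≠ c_1 + 3)) ∨ 3*m ≠ 6 ∨ 2*c_1 < 0) ∧ (2*c_1 + 9*m ≥ -9 ↔ n ≥ w + 4) ∧ 2*c_1 + (3/2)*m > 13))))) ∧ ((¬(2*m + w < -4 ∧ 2*m ≠ -9)) → ((3*m ≠ 2 → (((¬(2*n ≠ c + 3)) ∨ lim ≠ 6 ∨ 2*c < 0) ∧ 2*c + 3*lim ≥ -9 ∧ 2*c + (1/2)*lim > 13)) ∧ ((¬(3*m ≠ 2)) → (∀c_1. (((¬(2*n ≠ c_1 + 3)) ∨ 3*m ≠ 6 ∨ 2*c_1 < 0) ∧ (2*c_1 + 9*m ≥ -9 ↔ n ≥ lim + 4) ∧ 2*c_1 + (3/2)*m > 13)))))


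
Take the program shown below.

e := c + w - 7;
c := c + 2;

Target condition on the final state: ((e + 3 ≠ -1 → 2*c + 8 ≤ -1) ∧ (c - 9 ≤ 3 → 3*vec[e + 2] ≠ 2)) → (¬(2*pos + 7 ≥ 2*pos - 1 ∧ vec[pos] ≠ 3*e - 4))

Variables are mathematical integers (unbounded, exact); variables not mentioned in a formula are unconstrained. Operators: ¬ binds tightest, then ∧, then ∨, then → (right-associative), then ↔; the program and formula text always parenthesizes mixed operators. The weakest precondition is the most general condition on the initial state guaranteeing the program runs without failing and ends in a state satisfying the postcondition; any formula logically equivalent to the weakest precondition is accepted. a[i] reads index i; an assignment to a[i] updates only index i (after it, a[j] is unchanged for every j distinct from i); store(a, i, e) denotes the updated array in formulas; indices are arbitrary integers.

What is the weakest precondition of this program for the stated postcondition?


Working backward. After the program, the postcondition ((e + 3 ≠ -1 → 2*c + 8 ≤ -1) ∧ (c - 9 ≤ 3 → 3*vec[e + 2] ≠ 2)) → (¬(2*pos + 7 ≥ 2*pos - 1 ∧ vec[pos] ≠ 3*e - 4)) must hold; in canonical form it is ((e ≠ -4 → 2*c ≤ -9) ∧ (c ≤ 12 → 3*vec[e + 2] ≠ 2)) → (¬(vec[pos] ≠ 3*e - 4)).
Before c := c + 2: ((e ≠ -4 → 2*c ≤ -13) ∧ (c ≤ 10 → 3*vec[e + 2] ≠ 2)) → (¬(vec[pos] ≠ 3*e - 4))
Before e := c + w - 7: ((c + w ≠ 3 → 2*c ≤ -13) ∧ (c ≤ 10 → 3*vec[c + w - 5] ≠ 2)) → (¬(vec[pos] ≠ 3*c + 3*w - 25))
Answer: WP = ((c + w ≠ 3 → 2*c ≤ -13) ∧ (c ≤ 10 → 3*vec[c + w - 5] ≠ 2)) → (¬(vec[pos] ≠ 3*c + 3*w - 25))


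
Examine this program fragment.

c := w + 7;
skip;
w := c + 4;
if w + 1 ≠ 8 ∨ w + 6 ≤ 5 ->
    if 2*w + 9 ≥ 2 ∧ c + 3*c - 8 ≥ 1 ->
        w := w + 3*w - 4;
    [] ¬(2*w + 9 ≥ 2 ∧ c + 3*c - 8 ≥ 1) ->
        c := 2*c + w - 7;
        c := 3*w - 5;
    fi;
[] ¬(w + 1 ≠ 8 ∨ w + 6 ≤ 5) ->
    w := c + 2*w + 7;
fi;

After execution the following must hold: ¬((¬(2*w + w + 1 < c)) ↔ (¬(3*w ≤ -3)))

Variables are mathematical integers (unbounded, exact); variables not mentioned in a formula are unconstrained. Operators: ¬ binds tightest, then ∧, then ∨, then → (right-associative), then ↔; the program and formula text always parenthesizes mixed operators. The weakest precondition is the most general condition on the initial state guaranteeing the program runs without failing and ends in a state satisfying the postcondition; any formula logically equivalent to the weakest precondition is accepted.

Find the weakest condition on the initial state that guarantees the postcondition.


Working backward. After the program, the postcondition ¬((¬(2*w + w + 1 < c)) ↔ (¬(3*w ≤ -3))) must hold; in canonical form it is ¬((¬(3*w < c - 1)) ↔ (¬(3*w ≤ -3))).
Then branch requires ((2*w ≥ -7 ∧ 4*c ≥ 9) → (¬((¬(12*w < c + 11)) ↔ (¬(12*w ≤ 9))))) ∧ ((¬(2*w ≥ -7 ∧ 4*c ≥ 9)) → 3*w ≤ -3); else branch requires ¬((¬(2*c + 6*w < -22)) ↔ (¬(3*c + 6*w ≤ -24))).
Before the if: ((w ≠ 7 ∨ w ≤ -1) → (((2*w ≥ -7 ∧ 4*c ≥ 9) → (¬((¬(12*w < c + 11)) ↔ (¬(12*w ≤ 9))))) ∧ ((¬(2*w ≥ -7 ∧ 4*c ≥ 9)) → 3*w ≤ -3))) ∧ ((¬(w ≠ 7 ∨ w ≤ -1)) → (¬((¬(2*c + 6*w < -22)) ↔ (¬(3*c + 6*w ≤ -24)))))
Before w := c + 4: ((c ≠ 3 ∨ c ≤ -5) → (((2*c ≥ -15 ∧ 4*c ≥ 9) → (¬((¬(11*c < -37)) ↔ (¬(12*c ≤ -39))))) ∧ ((¬(2*c ≥ -15 ∧ 4*c ≥ 9)) → 3*c ≤ -15))) ∧ ((¬(c ≠ 3 ∨ c ≤ -5)) → (¬((¬(8*c < -46)) ↔ (¬(9*c ≤ -48)))))
Before skip: ((c ≠ 3 ∨ c ≤ -5) → (((2*c ≥ -15 ∧ 4*c ≥ 9) → (¬((¬(11*c < -37)) ↔ (¬(12*c ≤ -39))))) ∧ ((¬(2*c ≥ -15 ∧ 4*c ≥ 9)) → 3*c ≤ -15))) ∧ ((¬(c ≠ 3 ∨ c ≤ -5)) → (¬((¬(8*c < -46)) ↔ (¬(9*c ≤ -48)))))
Before c := w + 7: ((w ≠ -4 ∨ w ≤ -12) → (((2*w ≥ -29 ∧ 4*w ≥ -19) → (¬((¬(11*w < -114)) ↔ (¬(12*w ≤ -123))))) ∧ ((¬(2*w ≥ -29 ∧ 4*w ≥ -19)) → 3*w ≤ -36))) ∧ ((¬(w ≠ -4 ∨ w ≤ -12)) → (¬((¬(8*w < -102)) ↔ (¬(9*w ≤ -111)))))
Answer: WP = ((w ≠ -4 ∨ w ≤ -12) → (((2*w ≥ -29 ∧ 4*w ≥ -19) → (¬((¬(11*w < -114)) ↔ (¬(12*w ≤ -123))))) ∧ ((¬(2*w ≥ -29 ∧ 4*w ≥ -19)) → 3*w ≤ -36))) ∧ ((¬(w ≠ -4 ∨ w ≤ -12)) → (¬((¬(8*w < -102)) ↔ (¬(9*w ≤ -111)))))


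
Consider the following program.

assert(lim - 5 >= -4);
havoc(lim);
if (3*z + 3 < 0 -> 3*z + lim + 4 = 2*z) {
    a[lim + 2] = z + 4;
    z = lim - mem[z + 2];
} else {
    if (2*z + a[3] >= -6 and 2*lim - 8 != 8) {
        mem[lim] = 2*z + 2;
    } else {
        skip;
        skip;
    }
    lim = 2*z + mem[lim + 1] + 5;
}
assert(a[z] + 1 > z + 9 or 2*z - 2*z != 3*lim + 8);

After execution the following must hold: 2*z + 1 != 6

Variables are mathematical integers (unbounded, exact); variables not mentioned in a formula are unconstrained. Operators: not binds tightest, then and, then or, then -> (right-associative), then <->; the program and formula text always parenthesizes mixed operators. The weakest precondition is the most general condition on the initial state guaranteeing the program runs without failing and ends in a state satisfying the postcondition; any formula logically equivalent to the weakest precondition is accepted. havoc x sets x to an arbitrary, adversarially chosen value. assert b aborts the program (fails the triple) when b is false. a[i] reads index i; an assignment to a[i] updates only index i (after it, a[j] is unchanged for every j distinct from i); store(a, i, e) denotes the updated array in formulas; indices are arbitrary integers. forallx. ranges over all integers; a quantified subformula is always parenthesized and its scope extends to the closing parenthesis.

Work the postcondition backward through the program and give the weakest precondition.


Working backward. After the program, the postcondition 2*z + 1 != 6 must hold; in canonical form it is 2*z != 5.
Before assert a[z] + 1 > z + 9 or 2*z - 2*z != 3*lim + 8: (a[z] > z + 8 or 3*lim != -8) and 2*z != 5
Then branch requires (mem[z + 2] + store(a, lim + 2, z + 4)[-mem[z + 2] + lim] > lim + 8 or 3*lim != -8) and 2*lim != 2*mem[z + 2] + 5; else branch requires ((a[3] + 2*z >= -6 and 2*lim != 16) -> ((a[z] > z + 8 or 3*store(mem, lim, 2*z + 2)[lim + 1] + 6*z != -23) and 2*z != 5)) and ((not (a[3] + 2*z >= -6 and 2*lim != 16)) -> ((a[z] > z + 8 or 3*mem[lim + 1] + 6*z != -23) and 2*z != 5)).
Before the if: ((3*z < -3 -> lim + z = -4) -> ((mem[z + 2] + store(a, lim + 2, z + 4)[-mem[z + 2] + lim] > lim + 8 or 3*lim != -8) and 2*lim != 2*mem[z + 2] + 5)) and ((not (3*z < -3 -> lim + z = -4)) -> (((a[3] + 2*z >= -6 and 2*lim != 16) -> ((a[z] > z + 8 or 3*store(mem, lim, 2*z + 2)[lim + 1] + 6*z != -23) and 2*z != 5)) and ((not (a[3] + 2*z >= -6 and 2*lim != 16)) -> ((a[z] > z + 8 or 3*mem[lim + 1] + 6*z != -23) and 2*z != 5))))
Before havoc lim: forall lim_1. (((3*z < -3 -> lim_1 + z = -4) -> ((mem[z + 2] + store(a, lim_1 + 2, z + 4)[-mem[z + 2] + lim_1] > lim_1 + 8 or 3*lim_1 != -8) and 2*lim_1 != 2*mem[z + 2] + 5)) and ((not (3*z < -3 -> lim_1 + z = -4)) -> (((a[3] + 2*z >= -6 and 2*lim_1 != 16) -> ((a[z] > z + 8 or 3*store(mem, lim_1, 2*z + 2)[lim_1 + 1] + 6*z != -23) and 2*z != 5)) and ((not (a[3] + 2*z >= -6 and 2*lim_1 != 16)) -> ((a[z] > z + 8 or 3*mem[lim_1 + 1] + 6*z != -23) and 2*z != 5)))))
Before assert lim - 5 >= -4: lim >= 1 and (forall lim_1. (((3*z < -3 -> lim_1 + z = -4) -> ((mem[z + 2] + store(a, lim_1 + 2, z + 4)[-mem[z + 2] + lim_1] > lim_1 + 8 or 3*lim_1 != -8) and 2*lim_1 != 2*mem[z + 2] + 5)) and ((not (3*z < -3 -> lim_1 + z = -4)) -> (((a[3] + 2*z >= -6 and 2*lim_1 != 16) -> ((a[z] > z + 8 or 3*store(mem, lim_1, 2*z + 2)[lim_1 + 1] + 6*z != -23) and 2*z != 5)) and ((not (a[3] + 2*z >= -6 and 2*lim_1 != 16)) -> ((a[z] > z + 8 or 3*mem[lim_1 + 1] + 6*z != -23) and 2*z != 5))))))
Answer: WP = lim >= 1 and (forall lim_1. (((3*z < -3 -> lim_1 + z = -4) -> ((mem[z + 2] + store(a, lim_1 + 2, z + 4)[-mem[z + 2] + lim_1] > lim_1 + 8 or 3*lim_1 != -8) and 2*lim_1 != 2*mem[z + 2] + 5)) and ((not (3*z < -3 -> lim_1 + z = -4)) -> (((a[3] + 2*z >= -6 and 2*lim_1 != 16) -> ((a[z] > z + 8 or 3*store(mem, lim_1, 2*z + 2)[lim_1 + 1] + 6*z != -23) and 2*z != 5)) and ((not (a[3] + 2*z >= -6 and 2*lim_1 != 16)) -> ((a[z] > z + 8 or 3*mem[lim_1 + 1] + 6*z != -23) and 2*z != 5))))))


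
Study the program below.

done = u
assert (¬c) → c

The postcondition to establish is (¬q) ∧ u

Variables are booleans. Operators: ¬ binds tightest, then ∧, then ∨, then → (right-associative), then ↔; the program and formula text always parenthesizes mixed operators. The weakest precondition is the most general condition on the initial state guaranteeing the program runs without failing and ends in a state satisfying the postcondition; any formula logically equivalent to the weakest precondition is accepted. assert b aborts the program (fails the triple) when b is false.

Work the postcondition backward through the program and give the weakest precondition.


Working backward. After the program, (¬q) ∧ u must hold.
Before assert (¬c) → c: ((¬c) → c) ∧ (¬q) ∧ u
Before done := u: ((¬c) → c) ∧ (¬q) ∧ u
Answer: WP = ((¬c) → c) ∧ (¬q) ∧ u


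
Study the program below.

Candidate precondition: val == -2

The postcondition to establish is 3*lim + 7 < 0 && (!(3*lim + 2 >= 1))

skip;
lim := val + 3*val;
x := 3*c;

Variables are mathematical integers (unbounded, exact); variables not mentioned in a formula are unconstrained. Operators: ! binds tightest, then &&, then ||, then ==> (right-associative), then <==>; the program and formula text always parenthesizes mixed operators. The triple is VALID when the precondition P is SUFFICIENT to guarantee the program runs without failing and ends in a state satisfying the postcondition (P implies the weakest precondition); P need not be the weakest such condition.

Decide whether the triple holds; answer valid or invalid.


Working backward. After the program, the postcondition 3*lim + 7 < 0 && (!(3*lim + 2 >= 1)) must hold; in canonical form it is 3*lim < -7 && (!(3*lim >= -1)).
Before x := 3*c: 3*lim < -7 && (!(3*lim >= -1))
Before lim := val + 3*val: 12*val < -7 && (!(12*val >= -1))
Before skip: 12*val < -7 && (!(12*val >= -1))
The weakest precondition is 12*val < -7 && (!(12*val >= -1)).
Check whether val == -2 implies it.
Every state satisfying the precondition satisfies the weakest precondition: the implication holds.
Answer: valid


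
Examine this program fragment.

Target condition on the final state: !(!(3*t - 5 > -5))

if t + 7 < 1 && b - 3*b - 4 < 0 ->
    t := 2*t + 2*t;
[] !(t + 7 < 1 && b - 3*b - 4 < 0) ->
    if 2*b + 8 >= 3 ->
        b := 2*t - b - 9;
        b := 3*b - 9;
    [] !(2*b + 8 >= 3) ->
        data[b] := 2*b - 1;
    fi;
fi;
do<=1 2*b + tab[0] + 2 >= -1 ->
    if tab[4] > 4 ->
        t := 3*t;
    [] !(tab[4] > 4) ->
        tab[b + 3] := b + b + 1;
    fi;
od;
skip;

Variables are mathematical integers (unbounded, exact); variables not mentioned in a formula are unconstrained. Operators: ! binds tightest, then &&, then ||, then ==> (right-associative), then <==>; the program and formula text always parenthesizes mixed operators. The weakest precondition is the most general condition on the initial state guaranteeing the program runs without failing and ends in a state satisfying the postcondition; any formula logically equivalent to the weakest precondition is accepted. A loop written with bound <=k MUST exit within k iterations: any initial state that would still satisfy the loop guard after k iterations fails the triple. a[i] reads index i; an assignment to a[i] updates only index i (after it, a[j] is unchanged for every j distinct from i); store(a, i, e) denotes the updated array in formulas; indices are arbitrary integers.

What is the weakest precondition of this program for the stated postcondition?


Working backward. After the program, the postcondition !(!(3*t - 5 > -5)) must hold; in canonical form it is 3*t > 0.
Before skip: 3*t > 0
Before the loop (bound <=1), unroll the exhaustion recursion (WP_0 = exit-now case; WP_j = one more guarded iteration, up to j = 1):
  WP_0: (!(tab[0] + 2*b >= -3)) && 3*t > 0
  WP_1: (tab[0] + 2*b >= -3 ==> ((tab[4] > 4 ==> ((!(tab[0] + 2*b >= -3)) && 9*t > 0)) && ((!(tab[4] > 4)) ==> ((!(store(tab, b + 3, 2*b + 1)[0] + 2*b >= -3)) && 3*t > 0)))) && ((!(tab[0] + 2*b >= -3)) ==> 3*t > 0)
So before the loop: (tab[0] + 2*b >= -3 ==> ((tab[4] > 4 ==> ((!(tab[0] + 2*b >= -3)) && 9*t > 0)) && ((!(tab[4] > 4)) ==> ((!(store(tab, b + 3, 2*b + 1)[0] + 2*b >= -3)) && 3*t > 0)))) && ((!(tab[0] + 2*b >= -3)) ==> 3*t > 0)
Then branch requires (tab[0] + 2*b >= -3 ==> ((tab[4] > 4 ==> ((!(tab[0] + 2*b >= -3)) && 36*t > 0)) && ((!(tab[4] > 4)) ==> ((!(store(tab, b + 3, 2*b + 1)[0] + 2*b >= -3)) && 12*t > 0)))) && ((!(tab[0] + 2*b >= -3)) ==> 12*t > 0); else branch requires (2*b >= -5 ==> ((tab[0] + 12*t >= 6*b + 69 ==> ((tab[4] > 4 ==> ((!(tab[0] + 12*t >= 6*b + 69)) && 9*t > 0)) && ((!(tab[4] > 4)) ==> ((!(store(tab, -3*b + 6*t - 33, -6*b + 12*t - 71)[0] + 12*t >= 6*b + 69)) && 3*t > 0)))) && ((!(tab[0] + 12*t >= 6*b + 69)) ==> 3*t > 0))) && ((!(2*b >= -5)) ==> ((tab[0] + 2*b >= -3 ==> ((tab[4] > 4 ==> ((!(tab[0] + 2*b >= -3)) && 9*t > 0)) && ((!(tab[4] > 4)) ==> ((!(store(tab, b + 3, 2*b + 1)[0] + 2*b >= -3)) && 3*t > 0)))) && ((!(tab[0] + 2*b >= -3)) ==> 3*t > 0))).
Before the if: ((t < -6 && 2*b > -4) ==> ((tab[0] + 2*b >= -3 ==> ((tab[4] > 4 ==> ((!(tab[0] + 2*b >= -3)) && 36*t > 0)) && ((!(tab[4] > 4)) ==> ((!(store(tab, b + 3, 2*b + 1)[0] + 2*b >= -3)) && 12*t > 0)))) && ((!(tab[0] + 2*b >= -3)) ==> 12*t > 0))) && ((!(t < -6 && 2*b > -4)) ==> ((2*b >= -5 ==> ((tab[0] + 12*t >= 6*b + 69 ==> ((tab[4] > 4 ==> ((!(tab[0] + 12*t >= 6*b + 69)) && 9*t > 0)) && ((!(tab[4] > 4)) ==> ((!(store(tab, -3*b + 6*t - 33, -6*b + 12*t - 71)[0] + 12*t >= 6*b + 69)) && 3*t > 0)))) && ((!(tab[0] + 12*t >= 6*b + 69)) ==> 3*t > 0))) && ((!(2*b >= -5)) ==> ((tab[0] + 2*b >= -3 ==> ((tab[4] > 4 ==> ((!(tab[0] + 2*b >= -3)) && 9*t > 0)) && ((!(tab[4] > 4)) ==> ((!(store(tab, b + 3, 2*b + 1)[0] + 2*b >= -3)) && 3*t > 0)))) && ((!(tab[0] + 2*b >= -3)) ==> 3*t > 0)))))
Answer: WP = ((t < -6 && 2*b > -4) ==> ((tab[0] + 2*b >= -3 ==> ((tab[4] > 4 ==> ((!(tab[0] + 2*b >= -3)) && 36*t > 0)) && ((!(tab[4] > 4)) ==> ((!(store(tab, b + 3, 2*b + 1)[0] + 2*b >= -3)) && 12*t > 0)))) && ((!(tab[0] + 2*b >= -3)) ==> 12*t > 0))) && ((!(t < -6 && 2*b > -4)) ==> ((2*b >= -5 ==> ((tab[0] + 12*t >= 6*b + 69 ==> ((tab[4] > 4 ==> ((!(tab[0] + 12*t >= 6*b + 69)) && 9*t > 0)) && ((!(tab[4] > 4)) ==> ((!(store(tab, -3*b + 6*t - 33, -6*b + 12*t - 71)[0] + 12*t >= 6*b + 69)) && 3*t > 0)))) && ((!(tab[0] + 12*t >= 6*b + 69)) ==> 3*t > 0))) && ((!(2*b >= -5)) ==> ((tab[0] + 2*b >= -3 ==> ((tab[4] > 4 ==> ((!(tab[0] + 2*b >= -3)) && 9*t > 0)) && ((!(tab[4] > 4)) ==> ((!(store(tab, b + 3, 2*b + 1)[0] + 2*b >= -3)) && 3*t > 0)))) && ((!(tab[0] + 2*b >= -3)) ==> 3*t > 0)))))


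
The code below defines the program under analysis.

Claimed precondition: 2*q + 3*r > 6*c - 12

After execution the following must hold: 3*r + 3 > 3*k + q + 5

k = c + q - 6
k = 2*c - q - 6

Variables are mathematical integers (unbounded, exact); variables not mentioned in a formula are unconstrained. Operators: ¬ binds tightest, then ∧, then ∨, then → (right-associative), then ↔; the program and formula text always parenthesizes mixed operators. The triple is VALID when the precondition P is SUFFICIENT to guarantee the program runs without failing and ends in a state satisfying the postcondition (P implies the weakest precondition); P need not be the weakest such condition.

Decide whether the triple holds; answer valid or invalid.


Working backward. After the program, the postcondition 3*r + 3 > 3*k + q + 5 must hold; in canonical form it is 3*r > 3*k + q + 2.
Before k := 2*c - q - 6: 2*q + 3*r > 6*c - 16
Before k := c + q - 6: 2*q + 3*r > 6*c - 16
The weakest precondition is 2*q + 3*r > 6*c - 16.
Check whether 2*q + 3*r > 6*c - 12 implies it.
Every state satisfying the precondition satisfies the weakest precondition: the implication holds.
Answer: valid


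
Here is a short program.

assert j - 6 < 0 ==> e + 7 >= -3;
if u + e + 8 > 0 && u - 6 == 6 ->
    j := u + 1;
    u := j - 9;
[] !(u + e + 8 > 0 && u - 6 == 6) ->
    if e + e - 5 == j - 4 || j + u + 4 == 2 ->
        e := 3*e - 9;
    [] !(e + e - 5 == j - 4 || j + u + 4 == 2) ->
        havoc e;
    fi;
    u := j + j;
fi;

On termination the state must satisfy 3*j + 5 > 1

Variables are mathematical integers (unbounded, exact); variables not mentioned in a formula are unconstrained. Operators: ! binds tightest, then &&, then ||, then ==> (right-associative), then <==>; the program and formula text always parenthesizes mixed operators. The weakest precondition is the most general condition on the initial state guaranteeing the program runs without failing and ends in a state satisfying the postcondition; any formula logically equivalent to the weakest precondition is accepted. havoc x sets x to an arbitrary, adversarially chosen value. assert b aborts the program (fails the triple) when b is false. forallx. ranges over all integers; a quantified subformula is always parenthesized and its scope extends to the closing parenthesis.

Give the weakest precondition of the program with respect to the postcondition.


Working backward. After the program, the postcondition 3*j + 5 > 1 must hold; in canonical form it is 3*j > -4.
Then branch requires 3*u > -7; else branch requires ((2*e == j + 1 || j + u == -2) ==> 3*j > -4) && ((!(2*e == j + 1 || j + u == -2)) ==> 3*j > -4).
Before the if: ((e + u > -8 && u == 12) ==> 3*u > -7) && ((!(e + u > -8 && u == 12)) ==> (((2*e == j + 1 || j + u == -2) ==> 3*j > -4) && ((!(2*e == j + 1 || j + u == -2)) ==> 3*j > -4)))
Before assert j - 6 < 0 ==> e + 7 >= -3: (j < 6 ==> e >= -10) && ((e + u > -8 && u == 12) ==> 3*u > -7) && ((!(e + u > -8 && u == 12)) ==> (((2*e == j + 1 || j + u == -2) ==> 3*j > -4) && ((!(2*e == j + 1 || j + u == -2)) ==> 3*j > -4)))
Answer: WP = (j < 6 ==> e >= -10) && ((e + u > -8 && u == 12) ==> 3*u > -7) && ((!(e + u > -8 && u == 12)) ==> (((2*e == j + 1 || j + u == -2) ==> 3*j > -4) && ((!(2*e == j + 1 || j + u == -2)) ==> 3*j > -4)))


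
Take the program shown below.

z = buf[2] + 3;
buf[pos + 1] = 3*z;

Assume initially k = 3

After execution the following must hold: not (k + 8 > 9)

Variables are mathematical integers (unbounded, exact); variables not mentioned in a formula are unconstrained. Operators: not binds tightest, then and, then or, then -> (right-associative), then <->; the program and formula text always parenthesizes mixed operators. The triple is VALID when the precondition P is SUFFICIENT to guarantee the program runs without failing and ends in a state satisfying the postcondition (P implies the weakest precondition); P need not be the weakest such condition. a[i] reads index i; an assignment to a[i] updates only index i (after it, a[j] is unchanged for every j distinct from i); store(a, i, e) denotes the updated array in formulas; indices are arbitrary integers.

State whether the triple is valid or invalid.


Working backward. After the program, the postcondition not (k + 8 > 9) must hold; in canonical form it is not (k > 1).
Before buf[pos + 1] := 3*z: not (k > 1)
Before z := buf[2] + 3: not (k > 1)
The weakest precondition is not (k > 1).
Check whether k = 3 implies it.
Countermodel: at the initial state k = 3, the precondition holds but the weakest precondition fails.
Answer: invalid


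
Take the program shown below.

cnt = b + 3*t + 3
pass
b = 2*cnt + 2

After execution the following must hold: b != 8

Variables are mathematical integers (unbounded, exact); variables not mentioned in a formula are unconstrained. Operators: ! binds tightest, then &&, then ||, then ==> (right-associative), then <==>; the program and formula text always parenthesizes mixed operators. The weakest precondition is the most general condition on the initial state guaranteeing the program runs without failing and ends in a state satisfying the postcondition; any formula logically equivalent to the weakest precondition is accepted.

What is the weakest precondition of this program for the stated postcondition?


Working backward. After the program, b != 8 must hold.
Before b := 2*cnt + 2: 2*cnt != 6
Before skip: 2*cnt != 6
Before cnt := b + 3*t + 3: 2*b + 6*t != 0
Answer: WP = 2*b + 6*t != 0
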